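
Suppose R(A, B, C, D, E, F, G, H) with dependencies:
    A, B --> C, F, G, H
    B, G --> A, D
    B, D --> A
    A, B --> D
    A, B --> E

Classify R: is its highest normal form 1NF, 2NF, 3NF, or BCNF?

Candidate keys: {A, B}, {B, D}, {B, G}. Prime attributes: {A, B, D, G}.
The left-hand side of every FD is a superkey, so BCNF is satisfied.

BCNF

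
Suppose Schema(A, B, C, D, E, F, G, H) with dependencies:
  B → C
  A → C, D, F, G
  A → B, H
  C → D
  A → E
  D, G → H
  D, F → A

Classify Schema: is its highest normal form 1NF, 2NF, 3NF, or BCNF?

2NF

Candidate keys: {A}, {B, F}, {C, F}, {D, F}. Prime attributes: {A, B, C, D, F}.
For B → C we have {B}⁺ = {B, C, D}; {B} is not a superkey, so BCNF fails.
Because {H} is non-prime and the left side of D, G → H is not a superkey, the relation is not in 3NF.
Checking every proper subset of each key, none determines a non-prime attribute — 2NF is satisfied.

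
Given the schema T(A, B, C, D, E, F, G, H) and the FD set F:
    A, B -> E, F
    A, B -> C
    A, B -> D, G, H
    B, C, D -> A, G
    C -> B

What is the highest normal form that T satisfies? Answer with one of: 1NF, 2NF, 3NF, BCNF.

3NF

Candidate keys: {A, B}, {A, C}, {C, D}. Prime attributes: {A, B, C, D}.
C -> B: {C}⁺ = {B, C}, which is not all of the attributes, so the left side is not a superkey — BCNF is violated.
Since {B} ⊆ prime attributes and every other non-superkey FD also has a prime right side, the schema is in 3NF.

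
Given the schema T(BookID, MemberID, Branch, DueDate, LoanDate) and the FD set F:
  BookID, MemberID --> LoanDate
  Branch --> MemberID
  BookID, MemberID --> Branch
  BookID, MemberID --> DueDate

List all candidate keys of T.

{BookID, Branch}, {BookID, MemberID}

{BookID} never appears on the right of any FD, so every key must include it.
{BookID, Branch}⁺ = {BookID, Branch, DueDate, LoanDate, MemberID}, which is every attribute, so {BookID, Branch} is a candidate key.
{BookID, MemberID}⁺ = {BookID, Branch, DueDate, LoanDate, MemberID}, which is every attribute, so {BookID, MemberID} is a candidate key.
No proper subset of any of these is a key, and no other minimal superkey exists.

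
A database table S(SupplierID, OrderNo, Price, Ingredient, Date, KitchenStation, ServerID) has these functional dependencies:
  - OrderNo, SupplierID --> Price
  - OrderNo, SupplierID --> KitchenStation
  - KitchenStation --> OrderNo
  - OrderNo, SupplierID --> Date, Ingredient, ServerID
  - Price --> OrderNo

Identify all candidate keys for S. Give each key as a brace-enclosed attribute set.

{KitchenStation, SupplierID}, {OrderNo, SupplierID}, {Price, SupplierID}

No FD produces {SupplierID}, so it must be in every candidate key.
{KitchenStation, SupplierID}⁺ = {Date, Ingredient, KitchenStation, OrderNo, Price, ServerID, SupplierID}, which is every attribute, so {KitchenStation, SupplierID} is a candidate key.
{OrderNo, SupplierID}⁺ = {Date, Ingredient, KitchenStation, OrderNo, Price, ServerID, SupplierID}, which is every attribute, so {OrderNo, SupplierID} is a candidate key.
{Price, SupplierID}⁺ = {Date, Ingredient, KitchenStation, OrderNo, Price, ServerID, SupplierID}, which is every attribute, so {Price, SupplierID} is a candidate key.
No proper subset of any of these is a key, and no other minimal superkey exists.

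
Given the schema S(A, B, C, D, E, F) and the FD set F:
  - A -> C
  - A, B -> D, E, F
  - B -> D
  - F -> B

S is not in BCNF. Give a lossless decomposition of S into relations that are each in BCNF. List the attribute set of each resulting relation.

{A, C}; {A, E, F}; {B, D}; {B, F}

Candidate keys of the original relation: {A, B}, {A, F}.
Within {A, B, C, D, E, F}: {A}⁺ ∩ {A, B, C, D, E, F} = {A, C}, not the whole set, so A -> C violates BCNF; decompose into {A, C} and {A, B, D, E, F}.
{A, C} is in BCNF.
Within {A, B, D, E, F}: {B}⁺ ∩ {A, B, D, E, F} = {B, D}, not the whole set, so B -> D violates BCNF; decompose into {B, D} and {A, B, E, F}.
{B, D} is in BCNF.
Within {A, B, E, F}: {F}⁺ ∩ {A, B, E, F} = {B, F}, not the whole set, so F -> B violates BCNF; decompose into {B, F} and {A, E, F}.
{B, F} is in BCNF.
{A, E, F} is in BCNF.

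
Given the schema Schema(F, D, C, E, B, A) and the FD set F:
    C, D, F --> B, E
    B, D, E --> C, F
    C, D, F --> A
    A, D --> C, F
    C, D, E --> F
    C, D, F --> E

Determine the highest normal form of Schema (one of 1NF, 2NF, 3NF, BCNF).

BCNF

Candidate keys: {A, D}, {B, D, E}, {C, D, E}, {C, D, F}. Prime attributes: {A, B, C, D, E, F}.
The left-hand side of every FD is a superkey, so BCNF is satisfied.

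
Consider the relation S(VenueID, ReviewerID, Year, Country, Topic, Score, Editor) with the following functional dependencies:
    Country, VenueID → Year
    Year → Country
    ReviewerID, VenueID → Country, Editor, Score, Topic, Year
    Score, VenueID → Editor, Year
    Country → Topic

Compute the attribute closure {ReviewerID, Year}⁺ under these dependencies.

Start with {ReviewerID, Year}.
Year → Country applies; add {Country} → now {Country, ReviewerID, Year}.
Country → Topic applies; add {Topic} → now {Country, ReviewerID, Topic, Year}.
No further FD applies.

{Country, ReviewerID, Topic, Year}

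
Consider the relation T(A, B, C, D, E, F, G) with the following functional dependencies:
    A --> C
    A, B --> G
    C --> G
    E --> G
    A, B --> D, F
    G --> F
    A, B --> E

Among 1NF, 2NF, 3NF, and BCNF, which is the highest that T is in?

Candidate key: {A, B}. Prime attributes: {A, B}.
A --> C breaks BCNF: {A}⁺ = {A, C, F, G}, so {A} is not a superkey.
A --> C has non-prime {C} on the right and a non-superkey on the left, so 3NF fails.
The proper key subset {A} of {A, B} determines non-prime {C, F, G}, so the relation is not even in 2NF.

1NF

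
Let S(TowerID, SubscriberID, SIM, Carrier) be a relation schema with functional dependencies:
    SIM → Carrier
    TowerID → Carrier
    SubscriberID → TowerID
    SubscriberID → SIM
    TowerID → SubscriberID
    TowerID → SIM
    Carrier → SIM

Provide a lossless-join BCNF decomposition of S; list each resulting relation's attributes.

Candidate keys of the original relation: {SubscriberID}, {TowerID}.
{Carrier, SIM, SubscriberID, TowerID}: {SIM} determines {Carrier, SIM} here but is not a superkey — split on SIM → Carrier, giving {Carrier, SIM} and {SIM, SubscriberID, TowerID}.
{Carrier, SIM} is in BCNF.
{SIM, SubscriberID, TowerID} is in BCNF.

{Carrier, SIM}; {SIM, SubscriberID, TowerID}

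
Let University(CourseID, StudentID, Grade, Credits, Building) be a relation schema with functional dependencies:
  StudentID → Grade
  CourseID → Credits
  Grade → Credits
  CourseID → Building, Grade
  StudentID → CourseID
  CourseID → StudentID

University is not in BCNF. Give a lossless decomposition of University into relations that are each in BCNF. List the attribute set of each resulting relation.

Candidate keys of the original relation: {CourseID}, {StudentID}.
Within {Building, CourseID, Credits, Grade, StudentID}: {Grade}⁺ ∩ {Building, CourseID, Credits, Grade, StudentID} = {Credits, Grade}, not the whole set, so Grade → Credits violates BCNF; decompose into {Credits, Grade} and {Building, CourseID, Grade, StudentID}.
{Credits, Grade} is in BCNF.
{Building, CourseID, Grade, StudentID} is in BCNF.

{Building, CourseID, Grade, StudentID}; {Credits, Grade}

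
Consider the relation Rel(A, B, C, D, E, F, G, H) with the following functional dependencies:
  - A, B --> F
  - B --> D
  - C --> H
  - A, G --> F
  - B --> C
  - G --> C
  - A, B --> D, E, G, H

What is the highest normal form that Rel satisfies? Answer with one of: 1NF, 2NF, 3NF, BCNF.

Candidate key: {A, B}. Prime attributes: {A, B}.
B --> D: {B}⁺ = {B, C, D, H}, which is not all of the attributes, so the left side is not a superkey — BCNF is violated.
Because {D} is non-prime and the left side of B --> D is not a superkey, the relation is not in 3NF.
The proper key subset {B} of {A, B} determines non-prime {C, D, H}, so the relation is not even in 2NF.

1NF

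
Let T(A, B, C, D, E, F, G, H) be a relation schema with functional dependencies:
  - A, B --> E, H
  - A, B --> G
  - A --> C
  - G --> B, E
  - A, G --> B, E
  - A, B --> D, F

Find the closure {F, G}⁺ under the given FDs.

Start with {F, G}.
G --> B, E applies; add {B, E} → now {B, E, F, G}.
No further FD applies.

{B, E, F, G}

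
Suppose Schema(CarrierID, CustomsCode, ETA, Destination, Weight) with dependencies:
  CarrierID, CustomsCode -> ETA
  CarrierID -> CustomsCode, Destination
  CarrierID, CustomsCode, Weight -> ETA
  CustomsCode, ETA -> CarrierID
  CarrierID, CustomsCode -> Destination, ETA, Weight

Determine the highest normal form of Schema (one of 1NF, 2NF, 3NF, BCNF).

BCNF

Candidate keys: {CarrierID}, {CustomsCode, ETA}. Prime attributes: {CarrierID, CustomsCode, ETA}.
The left-hand side of every FD is a superkey, so BCNF is satisfied.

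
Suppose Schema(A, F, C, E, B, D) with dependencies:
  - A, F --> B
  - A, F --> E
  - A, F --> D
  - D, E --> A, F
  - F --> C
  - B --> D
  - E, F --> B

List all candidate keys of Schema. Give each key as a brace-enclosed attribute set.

{A, F}⁺ = {A, B, C, D, E, F} — all of the relation — so {A, F} is a candidate key.
{B, E}⁺ = {A, B, C, D, E, F} — all of the relation — so {B, E} is a candidate key.
{D, E}⁺ = {A, B, C, D, E, F} — all of the relation — so {D, E} is a candidate key.
{E, F}⁺ = {A, B, C, D, E, F} — all of the relation — so {E, F} is a candidate key.
No proper subset of any of these is a key, and no other minimal superkey exists.

{A, F}, {B, E}, {D, E}, {E, F}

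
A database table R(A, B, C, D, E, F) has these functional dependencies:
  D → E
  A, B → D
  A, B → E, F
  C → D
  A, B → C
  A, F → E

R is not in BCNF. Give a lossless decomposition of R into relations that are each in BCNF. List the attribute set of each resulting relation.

{A, B, C, F}; {C, D}; {D, E}

Candidate key of the original relation: {A, B}.
Within {A, B, C, D, E, F}: {D}⁺ ∩ {A, B, C, D, E, F} = {D, E}, not the whole set, so D → E violates BCNF; decompose into {D, E} and {A, B, C, D, F}.
{D, E} has no BCNF violation.
Within {A, B, C, D, F}: {C}⁺ ∩ {A, B, C, D, F} = {C, D}, not the whole set, so C → D violates BCNF; decompose into {C, D} and {A, B, C, F}.
{C, D} has no BCNF violation.
{A, B, C, F} has no BCNF violation.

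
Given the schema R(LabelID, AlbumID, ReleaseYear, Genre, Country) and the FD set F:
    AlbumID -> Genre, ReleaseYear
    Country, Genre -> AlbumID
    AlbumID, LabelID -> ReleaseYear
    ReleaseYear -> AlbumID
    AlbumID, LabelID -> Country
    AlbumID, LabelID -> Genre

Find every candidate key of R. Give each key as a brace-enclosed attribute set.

No FD produces {LabelID}, so it must be in every candidate key.
{AlbumID, LabelID}⁺ = {AlbumID, Country, Genre, LabelID, ReleaseYear}, which is every attribute, so {AlbumID, LabelID} is a candidate key.
{LabelID, ReleaseYear}⁺ = {AlbumID, Country, Genre, LabelID, ReleaseYear}, which is every attribute, so {LabelID, ReleaseYear} is a candidate key.
{Country, Genre, LabelID}⁺ = {AlbumID, Country, Genre, LabelID, ReleaseYear}, which is every attribute, so {Country, Genre, LabelID} is a candidate key.
No proper subset of any of these is a key, and no other minimal superkey exists.

{AlbumID, LabelID}, {Country, Genre, LabelID}, {LabelID, ReleaseYear}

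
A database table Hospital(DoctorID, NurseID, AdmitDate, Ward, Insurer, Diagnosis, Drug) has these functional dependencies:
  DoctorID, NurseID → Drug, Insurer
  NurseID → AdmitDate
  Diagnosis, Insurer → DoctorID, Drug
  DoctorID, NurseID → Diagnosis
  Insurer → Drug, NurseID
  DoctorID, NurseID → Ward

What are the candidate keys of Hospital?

{Diagnosis, Insurer}, {DoctorID, Insurer}, {DoctorID, NurseID}

{Diagnosis, Insurer}⁺ = {AdmitDate, Diagnosis, DoctorID, Drug, Insurer, NurseID, Ward} — all of the relation — so {Diagnosis, Insurer} is a candidate key.
{DoctorID, Insurer}⁺ = {AdmitDate, Diagnosis, DoctorID, Drug, Insurer, NurseID, Ward} — all of the relation — so {DoctorID, Insurer} is a candidate key.
{DoctorID, NurseID}⁺ = {AdmitDate, Diagnosis, DoctorID, Drug, Insurer, NurseID, Ward} — all of the relation — so {DoctorID, NurseID} is a candidate key.
These are minimal and exhaustive — every other superkey contains one of them.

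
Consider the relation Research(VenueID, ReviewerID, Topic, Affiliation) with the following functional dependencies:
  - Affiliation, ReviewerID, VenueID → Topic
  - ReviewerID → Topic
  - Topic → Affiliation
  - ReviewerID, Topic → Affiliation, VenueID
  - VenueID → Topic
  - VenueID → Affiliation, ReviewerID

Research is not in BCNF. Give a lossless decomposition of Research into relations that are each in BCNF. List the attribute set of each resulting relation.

Candidate keys of the original relation: {ReviewerID}, {VenueID}.
Within {Affiliation, ReviewerID, Topic, VenueID}: {Topic}⁺ ∩ {Affiliation, ReviewerID, Topic, VenueID} = {Affiliation, Topic}, not the whole set, so Topic → Affiliation violates BCNF; decompose into {Affiliation, Topic} and {ReviewerID, Topic, VenueID}.
{Affiliation, Topic} has no BCNF violation.
{ReviewerID, Topic, VenueID} has no BCNF violation.

{Affiliation, Topic}; {ReviewerID, Topic, VenueID}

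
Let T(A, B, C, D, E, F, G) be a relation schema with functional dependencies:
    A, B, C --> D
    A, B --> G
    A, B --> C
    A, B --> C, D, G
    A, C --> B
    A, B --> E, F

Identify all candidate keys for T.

{A, B}, {A, C}

{A} never appears on the right of any FD, so every key must include it.
{A, B}⁺ = {A, B, C, D, E, F, G} — all of the relation — so {A, B} is a candidate key.
{A, C}⁺ = {A, B, C, D, E, F, G} — all of the relation — so {A, C} is a candidate key.
These are minimal and exhaustive — every other superkey contains one of them.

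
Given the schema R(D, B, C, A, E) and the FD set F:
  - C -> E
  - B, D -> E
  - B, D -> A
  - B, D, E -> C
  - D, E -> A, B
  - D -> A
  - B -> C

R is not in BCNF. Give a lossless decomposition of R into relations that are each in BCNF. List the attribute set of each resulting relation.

Candidate keys of the original relation: {B, D}, {C, D}, {D, E}.
Within {A, B, C, D, E}: {C}⁺ ∩ {A, B, C, D, E} = {C, E}, not the whole set, so C -> E violates BCNF; decompose into {C, E} and {A, B, C, D}.
{C, E}: every determinant is a superkey — BCNF.
Within {A, B, C, D}: {D}⁺ ∩ {A, B, C, D} = {A, D}, not the whole set, so D -> A violates BCNF; decompose into {A, D} and {B, C, D}.
{A, D}: every determinant is a superkey — BCNF.
Within {B, C, D}: {B}⁺ ∩ {B, C, D} = {B, C}, not the whole set, so B -> C violates BCNF; decompose into {B, C} and {B, D}.
{B, C}: every determinant is a superkey — BCNF.
{B, D}: every determinant is a superkey — BCNF.

{A, D}; {B, C}; {B, D}; {C, E}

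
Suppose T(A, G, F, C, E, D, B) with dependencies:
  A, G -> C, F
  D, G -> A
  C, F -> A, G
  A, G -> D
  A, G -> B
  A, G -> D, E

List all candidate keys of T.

Closure of {A, G} is {A, B, C, D, E, F, G}, the whole schema; {A, G} is a candidate key.
Closure of {C, F} is {A, B, C, D, E, F, G}, the whole schema; {C, F} is a candidate key.
Closure of {D, G} is {A, B, C, D, E, F, G}, the whole schema; {D, G} is a candidate key.
Any other superkey properly contains one of these, so there are no further candidate keys.

{A, G}, {C, F}, {D, G}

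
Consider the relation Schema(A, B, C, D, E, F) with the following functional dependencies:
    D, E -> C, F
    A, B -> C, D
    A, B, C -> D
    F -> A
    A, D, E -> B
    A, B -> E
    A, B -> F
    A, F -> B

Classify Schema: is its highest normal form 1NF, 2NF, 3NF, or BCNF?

BCNF

Candidate keys: {A, B}, {D, E}, {F}. Prime attributes: {A, B, D, E, F}.
The left-hand side of every FD is a superkey, so BCNF is satisfied.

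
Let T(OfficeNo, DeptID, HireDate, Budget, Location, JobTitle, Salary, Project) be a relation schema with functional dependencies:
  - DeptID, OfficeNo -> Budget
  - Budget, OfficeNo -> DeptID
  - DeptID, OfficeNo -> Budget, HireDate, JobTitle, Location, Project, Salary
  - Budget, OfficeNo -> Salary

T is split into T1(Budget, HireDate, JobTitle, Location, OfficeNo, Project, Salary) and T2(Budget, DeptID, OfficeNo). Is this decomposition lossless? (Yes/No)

Common attributes: {Budget, OfficeNo}; their closure is {Budget, DeptID, HireDate, JobTitle, Location, OfficeNo, Project, Salary}.
This includes all of T1, so the common attributes are a superkey of T1 — the join is lossless.

Yes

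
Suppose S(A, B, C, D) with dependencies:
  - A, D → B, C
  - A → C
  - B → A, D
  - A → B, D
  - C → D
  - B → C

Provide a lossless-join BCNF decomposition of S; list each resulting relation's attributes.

{A, B, C}; {C, D}

Candidate keys of the original relation: {A}, {B}.
In {A, B, C, D}, {C} is not a superkey ({C}⁺ restricted to this set is {C, D}), so split on C → D into {C, D} and {A, B, C}.
{C, D} has no BCNF violation.
{A, B, C} has no BCNF violation.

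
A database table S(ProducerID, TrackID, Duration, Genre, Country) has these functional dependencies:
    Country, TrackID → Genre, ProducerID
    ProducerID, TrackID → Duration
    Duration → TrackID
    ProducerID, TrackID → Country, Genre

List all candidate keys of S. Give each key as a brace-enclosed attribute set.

{Country, Duration}, {Country, TrackID}, {Duration, ProducerID}, {ProducerID, TrackID}

{Country, Duration} is a candidate key since {Country, Duration}⁺ = {Country, Duration, Genre, ProducerID, TrackID} covers every attribute.
{Country, TrackID} is a candidate key since {Country, TrackID}⁺ = {Country, Duration, Genre, ProducerID, TrackID} covers every attribute.
{Duration, ProducerID} is a candidate key since {Duration, ProducerID}⁺ = {Country, Duration, Genre, ProducerID, TrackID} covers every attribute.
{ProducerID, TrackID} is a candidate key since {ProducerID, TrackID}⁺ = {Country, Duration, Genre, ProducerID, TrackID} covers every attribute.
These are minimal and exhaustive — every other superkey contains one of them.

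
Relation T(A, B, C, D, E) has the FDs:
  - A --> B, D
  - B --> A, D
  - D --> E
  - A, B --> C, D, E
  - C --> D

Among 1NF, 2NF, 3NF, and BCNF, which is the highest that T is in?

2NF

Candidate keys: {A}, {B}. Prime attributes: {A, B}.
D --> E breaks BCNF: {D}⁺ = {D, E}, so {D} is not a superkey.
D --> E has non-prime {E} on the right and a non-superkey on the left, so 3NF fails.
With only single-attribute keys there can be no partial dependency, so 2NF holds.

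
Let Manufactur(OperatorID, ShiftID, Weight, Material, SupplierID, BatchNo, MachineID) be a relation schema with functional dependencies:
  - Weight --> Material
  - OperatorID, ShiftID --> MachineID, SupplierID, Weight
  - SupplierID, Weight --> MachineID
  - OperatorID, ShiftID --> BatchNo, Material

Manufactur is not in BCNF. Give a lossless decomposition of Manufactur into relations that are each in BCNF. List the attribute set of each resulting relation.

{BatchNo, OperatorID, ShiftID, SupplierID, Weight}; {MachineID, SupplierID, Weight}; {Material, Weight}

Candidate key of the original relation: {OperatorID, ShiftID}.
In {BatchNo, MachineID, Material, OperatorID, ShiftID, SupplierID, Weight}, {Weight} is not a superkey ({Weight}⁺ restricted to this set is {Material, Weight}), so split on Weight --> Material into {Material, Weight} and {BatchNo, MachineID, OperatorID, ShiftID, SupplierID, Weight}.
{Material, Weight} is in BCNF.
In {BatchNo, MachineID, OperatorID, ShiftID, SupplierID, Weight}, {SupplierID, Weight} is not a superkey ({SupplierID, Weight}⁺ restricted to this set is {MachineID, SupplierID, Weight}), so split on SupplierID, Weight --> MachineID into {MachineID, SupplierID, Weight} and {BatchNo, OperatorID, ShiftID, SupplierID, Weight}.
{MachineID, SupplierID, Weight} is in BCNF.
{BatchNo, OperatorID, ShiftID, SupplierID, Weight} is in BCNF.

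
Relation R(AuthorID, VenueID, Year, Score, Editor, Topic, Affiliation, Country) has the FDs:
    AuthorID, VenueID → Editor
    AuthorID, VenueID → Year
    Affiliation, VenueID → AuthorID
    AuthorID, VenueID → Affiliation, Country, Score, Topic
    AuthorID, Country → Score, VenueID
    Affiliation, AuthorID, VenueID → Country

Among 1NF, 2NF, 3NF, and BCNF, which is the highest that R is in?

BCNF

Candidate keys: {Affiliation, VenueID}, {AuthorID, Country}, {AuthorID, VenueID}. Prime attributes: {Affiliation, AuthorID, Country, VenueID}.
Every FD has a superkey on the left, so the relation is in BCNF.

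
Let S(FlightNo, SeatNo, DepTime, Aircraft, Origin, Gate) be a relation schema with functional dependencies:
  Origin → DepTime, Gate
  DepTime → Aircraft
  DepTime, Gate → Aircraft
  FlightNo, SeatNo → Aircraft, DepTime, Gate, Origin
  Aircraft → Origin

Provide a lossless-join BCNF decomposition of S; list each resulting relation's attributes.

{Aircraft, DepTime, Gate, Origin}; {FlightNo, Origin, SeatNo}

Candidate key of the original relation: {FlightNo, SeatNo}.
Within {Aircraft, DepTime, FlightNo, Gate, Origin, SeatNo}: {Origin}⁺ ∩ {Aircraft, DepTime, FlightNo, Gate, Origin, SeatNo} = {Aircraft, DepTime, Gate, Origin}, not the whole set, so Origin → Aircraft, DepTime, Gate violates BCNF; decompose into {Aircraft, DepTime, Gate, Origin} and {FlightNo, Origin, SeatNo}.
{Aircraft, DepTime, Gate, Origin}: every determinant is a superkey — BCNF.
{FlightNo, Origin, SeatNo}: every determinant is a superkey — BCNF.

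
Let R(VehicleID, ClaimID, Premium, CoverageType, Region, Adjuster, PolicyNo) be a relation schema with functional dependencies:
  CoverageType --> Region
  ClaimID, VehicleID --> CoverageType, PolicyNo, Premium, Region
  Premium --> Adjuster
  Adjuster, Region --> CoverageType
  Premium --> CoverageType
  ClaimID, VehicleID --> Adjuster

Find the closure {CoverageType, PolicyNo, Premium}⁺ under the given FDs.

Start with {CoverageType, PolicyNo, Premium}.
CoverageType --> Region applies; add {Region} → now {CoverageType, PolicyNo, Premium, Region}.
Premium --> Adjuster applies; add {Adjuster} → now {Adjuster, CoverageType, PolicyNo, Premium, Region}.
No further FD applies.

{Adjuster, CoverageType, PolicyNo, Premium, Region}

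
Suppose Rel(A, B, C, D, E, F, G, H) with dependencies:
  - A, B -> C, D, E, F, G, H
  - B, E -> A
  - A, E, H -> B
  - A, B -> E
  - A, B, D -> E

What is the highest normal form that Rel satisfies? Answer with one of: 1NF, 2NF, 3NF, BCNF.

Candidate keys: {A, B}, {A, E, H}, {B, E}. Prime attributes: {A, B, E, H}.
Every FD has a superkey on the left, so the relation is in BCNF.

BCNF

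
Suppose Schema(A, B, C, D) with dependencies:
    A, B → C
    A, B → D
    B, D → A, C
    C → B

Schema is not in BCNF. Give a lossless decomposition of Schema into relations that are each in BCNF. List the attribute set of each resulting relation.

Candidate keys of the original relation: {A, B}, {A, C}, {B, D}, {C, D}.
{A, B, C, D}: {C} determines {B, C} here but is not a superkey — split on C → B, giving {B, C} and {A, C, D}.
{B, C} is in BCNF.
{A, C, D} is in BCNF.

{A, C, D}; {B, C}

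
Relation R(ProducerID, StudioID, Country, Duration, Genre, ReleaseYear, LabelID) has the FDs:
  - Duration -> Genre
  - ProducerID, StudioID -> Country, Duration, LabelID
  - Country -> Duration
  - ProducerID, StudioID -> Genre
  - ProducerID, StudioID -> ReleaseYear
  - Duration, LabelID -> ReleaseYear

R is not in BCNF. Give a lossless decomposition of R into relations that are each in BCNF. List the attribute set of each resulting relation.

Candidate key of the original relation: {ProducerID, StudioID}.
{Country, Duration, Genre, LabelID, ProducerID, ReleaseYear, StudioID}: {Duration} determines {Duration, Genre} here but is not a superkey — split on Duration -> Genre, giving {Duration, Genre} and {Country, Duration, LabelID, ProducerID, ReleaseYear, StudioID}.
{Duration, Genre} is in BCNF.
{Country, Duration, LabelID, ProducerID, ReleaseYear, StudioID}: {Country} determines {Country, Duration} here but is not a superkey — split on Country -> Duration, giving {Country, Duration} and {Country, LabelID, ProducerID, ReleaseYear, StudioID}.
{Country, Duration} is in BCNF.
{Country, LabelID, ProducerID, ReleaseYear, StudioID}: {Country, LabelID} determines {Country, LabelID, ReleaseYear} here but is not a superkey — split on Country, LabelID -> ReleaseYear, giving {Country, LabelID, ReleaseYear} and {Country, LabelID, ProducerID, StudioID}.
{Country, LabelID, ReleaseYear} is in BCNF.
{Country, LabelID, ProducerID, StudioID} is in BCNF.

{Country, Duration}; {Country, LabelID, ProducerID, StudioID}; {Country, LabelID, ReleaseYear}; {Duration, Genre}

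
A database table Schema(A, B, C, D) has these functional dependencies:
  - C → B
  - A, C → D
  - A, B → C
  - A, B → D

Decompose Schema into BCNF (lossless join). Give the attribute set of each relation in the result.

Candidate keys of the original relation: {A, B}, {A, C}.
{A, B, C, D}: {C} determines {B, C} here but is not a superkey — split on C → B, giving {B, C} and {A, C, D}.
{B, C} is in BCNF.
{A, C, D} is in BCNF.

{A, C, D}; {B, C}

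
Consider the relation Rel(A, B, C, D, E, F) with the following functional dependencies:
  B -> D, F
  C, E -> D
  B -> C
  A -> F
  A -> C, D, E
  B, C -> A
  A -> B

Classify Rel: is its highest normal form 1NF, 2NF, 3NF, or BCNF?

Candidate keys: {A}, {B}. Prime attributes: {A, B}.
C, E -> D: {C, E}⁺ = {C, D, E}, which is not all of the attributes, so the left side is not a superkey — BCNF is violated.
C, E -> D has non-prime {D} on the right and a non-superkey on the left, so 3NF fails.
All keys have size 1, which rules out partial dependencies — 2NF is satisfied.

2NF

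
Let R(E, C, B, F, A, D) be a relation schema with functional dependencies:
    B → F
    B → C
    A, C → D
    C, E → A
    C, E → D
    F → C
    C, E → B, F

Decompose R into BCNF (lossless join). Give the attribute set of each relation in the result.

Candidate keys of the original relation: {B, E}, {C, E}, {E, F}.
Within {A, B, C, D, E, F}: {B}⁺ ∩ {A, B, C, D, E, F} = {B, C, F}, not the whole set, so B → C, F violates BCNF; decompose into {B, C, F} and {A, B, D, E}.
Within {B, C, F}: {F}⁺ ∩ {B, C, F} = {C, F}, not the whole set, so F → C violates BCNF; decompose into {C, F} and {B, F}.
{C, F} is in BCNF.
{B, F} is in BCNF.
Within {A, B, D, E}: {A, B}⁺ ∩ {A, B, D, E} = {A, B, D}, not the whole set, so A, B → D violates BCNF; decompose into {A, B, D} and {A, B, E}.
{A, B, D} is in BCNF.
{A, B, E} is in BCNF.

{A, B, D}; {A, B, E}; {B, F}; {C, F}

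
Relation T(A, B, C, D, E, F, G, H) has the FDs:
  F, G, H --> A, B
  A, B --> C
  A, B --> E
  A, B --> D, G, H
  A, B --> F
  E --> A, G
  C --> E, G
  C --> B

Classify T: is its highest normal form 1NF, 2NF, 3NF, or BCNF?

Candidate keys: {A, B}, {B, E}, {C}, {E, F, H}, {F, G, H}. Prime attributes: {A, B, C, E, F, G, H}.
For E --> A, G we have {E}⁺ = {A, E, G}; {E} is not a superkey, so BCNF fails.
Since {A, G} ⊆ prime attributes and every other non-superkey FD also has a prime right side, the schema is in 3NF.

3NF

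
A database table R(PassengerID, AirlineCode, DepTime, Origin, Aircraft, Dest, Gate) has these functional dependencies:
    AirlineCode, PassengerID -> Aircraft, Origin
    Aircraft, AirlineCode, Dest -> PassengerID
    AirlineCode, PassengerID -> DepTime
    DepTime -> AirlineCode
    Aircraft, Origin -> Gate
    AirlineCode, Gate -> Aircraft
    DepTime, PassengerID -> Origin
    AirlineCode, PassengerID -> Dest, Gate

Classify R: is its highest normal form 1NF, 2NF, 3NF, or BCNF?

3NF

Candidate keys: {Aircraft, AirlineCode, Dest}, {Aircraft, DepTime, Dest}, {AirlineCode, Dest, Gate}, {AirlineCode, PassengerID}, {DepTime, Dest, Gate}, {DepTime, PassengerID}. Prime attributes: {Aircraft, AirlineCode, DepTime, Dest, Gate, PassengerID}.
DepTime -> AirlineCode breaks BCNF: {DepTime}⁺ = {AirlineCode, DepTime}, so {DepTime} is not a superkey.
But every attribute on its right side ({AirlineCode}) is prime, and the same holds for every other non-superkey FD, so 3NF still holds.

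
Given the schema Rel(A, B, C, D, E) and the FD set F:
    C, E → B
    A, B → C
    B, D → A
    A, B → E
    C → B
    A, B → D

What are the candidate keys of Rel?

{A, B}, {A, C}, {B, D}, {C, D}

{A, B} is a candidate key since {A, B}⁺ = {A, B, C, D, E} covers every attribute.
{A, C} is a candidate key since {A, C}⁺ = {A, B, C, D, E} covers every attribute.
{B, D} is a candidate key since {B, D}⁺ = {A, B, C, D, E} covers every attribute.
{C, D} is a candidate key since {C, D}⁺ = {A, B, C, D, E} covers every attribute.
Any other superkey properly contains one of these, so there are no further candidate keys.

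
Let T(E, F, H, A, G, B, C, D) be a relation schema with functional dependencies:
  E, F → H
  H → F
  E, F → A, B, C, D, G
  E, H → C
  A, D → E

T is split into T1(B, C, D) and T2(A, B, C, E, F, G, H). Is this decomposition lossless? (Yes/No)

No

Common attributes: {B, C}; their closure is {B, C}.
T1 ⊄ {B, C} and T2 ⊄ {B, C}, so the split is lossy.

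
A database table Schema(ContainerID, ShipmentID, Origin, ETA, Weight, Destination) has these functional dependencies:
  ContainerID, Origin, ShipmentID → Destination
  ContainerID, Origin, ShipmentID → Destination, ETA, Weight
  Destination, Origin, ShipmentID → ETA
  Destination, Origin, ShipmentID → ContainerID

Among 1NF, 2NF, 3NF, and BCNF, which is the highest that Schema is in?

Candidate keys: {ContainerID, Origin, ShipmentID}, {Destination, Origin, ShipmentID}. Prime attributes: {ContainerID, Destination, Origin, ShipmentID}.
Every FD has a superkey on the left, so the relation is in BCNF.

BCNF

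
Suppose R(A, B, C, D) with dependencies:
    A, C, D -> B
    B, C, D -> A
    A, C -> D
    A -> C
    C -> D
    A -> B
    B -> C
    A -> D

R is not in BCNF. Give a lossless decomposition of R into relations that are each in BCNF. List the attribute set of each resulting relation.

{A, B, C}; {C, D}

Candidate keys of the original relation: {A}, {B}.
{A, B, C, D}: {C} determines {C, D} here but is not a superkey — split on C -> D, giving {C, D} and {A, B, C}.
{C, D}: every determinant is a superkey — BCNF.
{A, B, C}: every determinant is a superkey — BCNF.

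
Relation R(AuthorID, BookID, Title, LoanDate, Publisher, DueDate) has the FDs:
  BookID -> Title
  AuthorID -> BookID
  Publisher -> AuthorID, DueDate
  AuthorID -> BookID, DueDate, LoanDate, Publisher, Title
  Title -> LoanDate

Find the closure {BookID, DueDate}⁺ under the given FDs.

Start with {BookID, DueDate}.
BookID -> Title applies; add {Title} → now {BookID, DueDate, Title}.
Title -> LoanDate applies; add {LoanDate} → now {BookID, DueDate, LoanDate, Title}.
No further FD applies.

{BookID, DueDate, LoanDate, Title}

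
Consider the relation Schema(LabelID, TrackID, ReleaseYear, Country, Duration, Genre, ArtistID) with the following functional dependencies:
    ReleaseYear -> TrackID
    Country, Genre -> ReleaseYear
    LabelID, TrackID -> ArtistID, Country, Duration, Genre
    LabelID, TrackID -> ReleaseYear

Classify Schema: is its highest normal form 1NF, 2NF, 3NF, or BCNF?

3NF

Candidate keys: {Country, Genre, LabelID}, {LabelID, ReleaseYear}, {LabelID, TrackID}. Prime attributes: {Country, Genre, LabelID, ReleaseYear, TrackID}.
ReleaseYear -> TrackID breaks BCNF: {ReleaseYear}⁺ = {ReleaseYear, TrackID}, so {ReleaseYear} is not a superkey.
Since {TrackID} ⊆ prime attributes and every other non-superkey FD also has a prime right side, the schema is in 3NF.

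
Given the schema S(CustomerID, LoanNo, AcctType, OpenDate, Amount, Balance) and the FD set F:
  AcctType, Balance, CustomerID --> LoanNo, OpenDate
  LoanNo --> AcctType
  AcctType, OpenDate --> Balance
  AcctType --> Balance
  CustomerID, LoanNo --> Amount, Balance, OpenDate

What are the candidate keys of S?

{AcctType, CustomerID}, {CustomerID, LoanNo}

{CustomerID} never appears on the right of any FD, so every key must include it.
{AcctType, CustomerID}⁺ = {AcctType, Amount, Balance, CustomerID, LoanNo, OpenDate}, which is every attribute, so {AcctType, CustomerID} is a candidate key.
{CustomerID, LoanNo}⁺ = {AcctType, Amount, Balance, CustomerID, LoanNo, OpenDate}, which is every attribute, so {CustomerID, LoanNo} is a candidate key.
Any other superkey properly contains one of these, so there are no further candidate keys.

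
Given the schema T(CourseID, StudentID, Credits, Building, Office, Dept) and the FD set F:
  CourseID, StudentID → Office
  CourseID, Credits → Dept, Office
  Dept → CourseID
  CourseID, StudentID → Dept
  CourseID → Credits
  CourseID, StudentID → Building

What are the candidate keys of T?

{CourseID, StudentID}, {Dept, StudentID}

{StudentID} never appears on the right of any FD, so every key must include it.
{CourseID, StudentID}⁺ = {Building, CourseID, Credits, Dept, Office, StudentID}, which is every attribute, so {CourseID, StudentID} is a candidate key.
{Dept, StudentID}⁺ = {Building, CourseID, Credits, Dept, Office, StudentID}, which is every attribute, so {Dept, StudentID} is a candidate key.
Any other superkey properly contains one of these, so there are no further candidate keys.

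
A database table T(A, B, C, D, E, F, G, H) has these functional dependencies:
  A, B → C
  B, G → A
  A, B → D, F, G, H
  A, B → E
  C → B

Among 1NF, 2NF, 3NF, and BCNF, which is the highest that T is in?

3NF

Candidate keys: {A, B}, {A, C}, {B, G}, {C, G}. Prime attributes: {A, B, C, G}.
For C → B we have {C}⁺ = {B, C}; {C} is not a superkey, so BCNF fails.
Its right-hand attributes {B} are all prime, as are those of every other non-superkey FD — the relation is in 3NF.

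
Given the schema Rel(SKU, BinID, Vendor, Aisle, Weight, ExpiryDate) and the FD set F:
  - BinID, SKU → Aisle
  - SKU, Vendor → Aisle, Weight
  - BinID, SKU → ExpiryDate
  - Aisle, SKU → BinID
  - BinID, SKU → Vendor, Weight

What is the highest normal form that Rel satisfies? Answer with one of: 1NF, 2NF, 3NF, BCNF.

BCNF

Candidate keys: {Aisle, SKU}, {BinID, SKU}, {SKU, Vendor}. Prime attributes: {Aisle, BinID, SKU, Vendor}.
The left-hand side of every FD is a superkey, so BCNF is satisfied.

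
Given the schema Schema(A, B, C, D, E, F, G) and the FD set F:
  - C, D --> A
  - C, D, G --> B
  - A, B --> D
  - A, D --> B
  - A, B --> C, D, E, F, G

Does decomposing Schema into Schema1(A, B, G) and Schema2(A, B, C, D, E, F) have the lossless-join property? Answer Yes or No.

Yes

Common attributes: {A, B}; their closure is {A, B, C, D, E, F, G}.
Since Schema1 ⊆ {A, B, C, D, E, F, G}, the intersection is a superkey of Schema1; the decomposition is lossless.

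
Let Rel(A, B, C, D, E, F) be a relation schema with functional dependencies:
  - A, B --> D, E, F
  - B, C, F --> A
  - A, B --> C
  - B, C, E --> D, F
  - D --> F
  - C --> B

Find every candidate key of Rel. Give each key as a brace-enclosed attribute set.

{A, B}, {A, C}, {C, D}, {C, E}, {C, F}

Closure of {A, B} is {A, B, C, D, E, F}, the whole schema; {A, B} is a candidate key.
Closure of {A, C} is {A, B, C, D, E, F}, the whole schema; {A, C} is a candidate key.
Closure of {C, D} is {A, B, C, D, E, F}, the whole schema; {C, D} is a candidate key.
Closure of {C, E} is {A, B, C, D, E, F}, the whole schema; {C, E} is a candidate key.
Closure of {C, F} is {A, B, C, D, E, F}, the whole schema; {C, F} is a candidate key.
No proper subset of any of these is a key, and no other minimal superkey exists.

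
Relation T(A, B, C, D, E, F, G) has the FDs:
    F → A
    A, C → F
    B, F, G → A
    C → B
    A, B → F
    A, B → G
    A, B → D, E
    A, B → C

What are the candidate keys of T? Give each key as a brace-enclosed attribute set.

{A, B}, {A, C}, {B, F}, {C, F}

Closure of {A, B} is {A, B, C, D, E, F, G}, the whole schema; {A, B} is a candidate key.
Closure of {A, C} is {A, B, C, D, E, F, G}, the whole schema; {A, C} is a candidate key.
Closure of {B, F} is {A, B, C, D, E, F, G}, the whole schema; {B, F} is a candidate key.
Closure of {C, F} is {A, B, C, D, E, F, G}, the whole schema; {C, F} is a candidate key.
These are minimal and exhaustive — every other superkey contains one of them.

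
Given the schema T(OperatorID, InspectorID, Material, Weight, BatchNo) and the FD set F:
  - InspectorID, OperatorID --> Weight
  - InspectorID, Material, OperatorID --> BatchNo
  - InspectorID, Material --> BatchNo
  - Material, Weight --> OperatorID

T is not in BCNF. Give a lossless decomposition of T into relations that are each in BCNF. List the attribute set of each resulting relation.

Candidate keys of the original relation: {InspectorID, Material, OperatorID}, {InspectorID, Material, Weight}.
{BatchNo, InspectorID, Material, OperatorID, Weight}: {InspectorID, OperatorID} determines {InspectorID, OperatorID, Weight} here but is not a superkey — split on InspectorID, OperatorID --> Weight, giving {InspectorID, OperatorID, Weight} and {BatchNo, InspectorID, Material, OperatorID}.
{InspectorID, OperatorID, Weight} has no BCNF violation.
{BatchNo, InspectorID, Material, OperatorID}: {InspectorID, Material} determines {BatchNo, InspectorID, Material} here but is not a superkey — split on InspectorID, Material --> BatchNo, giving {BatchNo, InspectorID, Material} and {InspectorID, Material, OperatorID}.
{BatchNo, InspectorID, Material} has no BCNF violation.
{InspectorID, Material, OperatorID} has no BCNF violation.

{BatchNo, InspectorID, Material}; {InspectorID, Material, OperatorID}; {InspectorID, OperatorID, Weight}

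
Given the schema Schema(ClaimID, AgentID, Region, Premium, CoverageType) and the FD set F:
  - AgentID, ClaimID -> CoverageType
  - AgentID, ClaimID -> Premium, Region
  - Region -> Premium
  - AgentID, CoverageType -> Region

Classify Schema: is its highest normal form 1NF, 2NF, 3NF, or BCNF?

2NF

Candidate key: {AgentID, ClaimID}. Prime attributes: {AgentID, ClaimID}.
For Region -> Premium we have {Region}⁺ = {Premium, Region}; {Region} is not a superkey, so BCNF fails.
Because {Premium} is non-prime and the left side of Region -> Premium is not a superkey, the relation is not in 3NF.
Checking every proper subset of each key, none determines a non-prime attribute — 2NF is satisfied.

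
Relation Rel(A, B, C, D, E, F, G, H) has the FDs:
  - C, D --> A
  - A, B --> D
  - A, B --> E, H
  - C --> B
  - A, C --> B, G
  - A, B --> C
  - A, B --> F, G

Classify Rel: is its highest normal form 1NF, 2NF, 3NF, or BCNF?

Candidate keys: {A, B}, {A, C}, {C, D}. Prime attributes: {A, B, C, D}.
C --> B breaks BCNF: {C}⁺ = {B, C}, so {C} is not a superkey.
But every attribute on its right side ({B}) is prime, and the same holds for every other non-superkey FD, so 3NF still holds.

3NF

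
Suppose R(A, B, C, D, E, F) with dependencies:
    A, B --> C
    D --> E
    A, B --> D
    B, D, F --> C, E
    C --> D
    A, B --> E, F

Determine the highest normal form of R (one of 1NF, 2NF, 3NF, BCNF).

Candidate key: {A, B}. Prime attributes: {A, B}.
D --> E breaks BCNF: {D}⁺ = {D, E}, so {D} is not a superkey.
D --> E has non-prime {E} on the right and a non-superkey on the left, so 3NF fails.
No proper subset of a key has a non-prime attribute in its closure, so there is no partial dependency; 2NF holds.

2NF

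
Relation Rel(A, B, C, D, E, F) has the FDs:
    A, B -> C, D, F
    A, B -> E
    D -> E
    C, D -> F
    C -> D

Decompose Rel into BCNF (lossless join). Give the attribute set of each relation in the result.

{A, B, C}; {C, D, F}; {D, E}

Candidate key of the original relation: {A, B}.
In {A, B, C, D, E, F}, {D} is not a superkey ({D}⁺ restricted to this set is {D, E}), so split on D -> E into {D, E} and {A, B, C, D, F}.
{D, E} has no BCNF violation.
In {A, B, C, D, F}, {C, D} is not a superkey ({C, D}⁺ restricted to this set is {C, D, F}), so split on C, D -> F into {C, D, F} and {A, B, C, D}.
{C, D, F} has no BCNF violation.
In {A, B, C, D}, {C} is not a superkey ({C}⁺ restricted to this set is {C, D}), so split on C -> D into {C, D} and {A, B, C}.
{C, D} has no BCNF violation.
{A, B, C} has no BCNF violation.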